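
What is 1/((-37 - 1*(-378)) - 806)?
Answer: -1/465 ≈ -0.0021505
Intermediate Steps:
1/((-37 - 1*(-378)) - 806) = 1/((-37 + 378) - 806) = 1/(341 - 806) = 1/(-465) = -1/465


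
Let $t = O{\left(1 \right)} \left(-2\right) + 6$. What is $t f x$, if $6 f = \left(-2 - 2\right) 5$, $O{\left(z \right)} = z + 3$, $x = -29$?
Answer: $- \frac{580}{3} \approx -193.33$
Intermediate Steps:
$O{\left(z \right)} = 3 + z$
$t = -2$ ($t = \left(3 + 1\right) \left(-2\right) + 6 = 4 \left(-2\right) + 6 = -8 + 6 = -2$)
$f = - \frac{10}{3}$ ($f = \frac{\left(-2 - 2\right) 5}{6} = \frac{\left(-4\right) 5}{6} = \frac{1}{6} \left(-20\right) = - \frac{10}{3} \approx -3.3333$)
$t f x = \left(-2\right) \left(- \frac{10}{3}\right) \left(-29\right) = \frac{20}{3} \left(-29\right) = - \frac{580}{3}$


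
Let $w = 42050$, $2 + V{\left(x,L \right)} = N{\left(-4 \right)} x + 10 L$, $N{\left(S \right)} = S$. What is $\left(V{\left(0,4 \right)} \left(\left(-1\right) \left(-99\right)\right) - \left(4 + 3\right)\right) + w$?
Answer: $45805$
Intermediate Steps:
$V{\left(x,L \right)} = -2 - 4 x + 10 L$ ($V{\left(x,L \right)} = -2 + \left(- 4 x + 10 L\right) = -2 - 4 x + 10 L$)
$\left(V{\left(0,4 \right)} \left(\left(-1\right) \left(-99\right)\right) - \left(4 + 3\right)\right) + w = \left(\left(-2 - 0 + 10 \cdot 4\right) \left(\left(-1\right) \left(-99\right)\right) - \left(4 + 3\right)\right) + 42050 = \left(\left(-2 + 0 + 40\right) 99 - 7\right) + 42050 = \left(38 \cdot 99 - 7\right) + 42050 = \left(3762 - 7\right) + 42050 = 3755 + 42050 = 45805$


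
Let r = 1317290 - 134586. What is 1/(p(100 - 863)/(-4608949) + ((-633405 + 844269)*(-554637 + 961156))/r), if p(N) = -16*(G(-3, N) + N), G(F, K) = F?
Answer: 340688901131/24692507430548785 ≈ 1.3797e-5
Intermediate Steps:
r = 1182704
p(N) = 48 - 16*N (p(N) = -16*(-3 + N) = 48 - 16*N)
1/(p(100 - 863)/(-4608949) + ((-633405 + 844269)*(-554637 + 961156))/r) = 1/((48 - 16*(100 - 863))/(-4608949) + ((-633405 + 844269)*(-554637 + 961156))/1182704) = 1/((48 - 16*(-763))*(-1/4608949) + (210864*406519)*(1/1182704)) = 1/((48 + 12208)*(-1/4608949) + 85720222416*(1/1182704)) = 1/(12256*(-1/4608949) + 5357513901/73919) = 1/(-12256/4608949 + 5357513901/73919) = 1/(24692507430548785/340688901131) = 340688901131/24692507430548785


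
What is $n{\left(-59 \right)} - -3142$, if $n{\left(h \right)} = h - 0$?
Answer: $3083$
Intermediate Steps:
$n{\left(h \right)} = h$ ($n{\left(h \right)} = h + 0 = h$)
$n{\left(-59 \right)} - -3142 = -59 - -3142 = -59 + 3142 = 3083$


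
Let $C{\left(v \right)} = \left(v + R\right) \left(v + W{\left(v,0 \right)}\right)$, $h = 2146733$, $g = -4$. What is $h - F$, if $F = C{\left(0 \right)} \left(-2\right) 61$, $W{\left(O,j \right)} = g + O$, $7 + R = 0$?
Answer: $2150149$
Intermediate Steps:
$R = -7$ ($R = -7 + 0 = -7$)
$W{\left(O,j \right)} = -4 + O$
$C{\left(v \right)} = \left(-7 + v\right) \left(-4 + 2 v\right)$ ($C{\left(v \right)} = \left(v - 7\right) \left(v + \left(-4 + v\right)\right) = \left(-7 + v\right) \left(-4 + 2 v\right)$)
$F = -3416$ ($F = \left(28 - 0 + 2 \cdot 0^{2}\right) \left(-2\right) 61 = \left(28 + 0 + 2 \cdot 0\right) \left(-2\right) 61 = \left(28 + 0 + 0\right) \left(-2\right) 61 = 28 \left(-2\right) 61 = \left(-56\right) 61 = -3416$)
$h - F = 2146733 - -3416 = 2146733 + 3416 = 2150149$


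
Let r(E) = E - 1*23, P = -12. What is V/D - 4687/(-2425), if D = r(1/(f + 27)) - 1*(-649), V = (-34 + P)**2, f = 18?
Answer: 362945977/68314675 ≈ 5.3129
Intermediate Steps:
r(E) = -23 + E (r(E) = E - 23 = -23 + E)
V = 2116 (V = (-34 - 12)**2 = (-46)**2 = 2116)
D = 28171/45 (D = (-23 + 1/(18 + 27)) - 1*(-649) = (-23 + 1/45) + 649 = -1034/45 + 649 = 28171/45 ≈ 626.02)
V/D - 4687/(-2425) = 2116/(28171/45) - 4687/(-2425) = 2116*(45/28171) - 4687*(-1/2425) = 95220/28171 + 4687/2425 = 362945977/68314675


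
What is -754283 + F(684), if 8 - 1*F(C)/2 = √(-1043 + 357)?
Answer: -754267 - 14*I*√14 ≈ -7.5427e+5 - 52.383*I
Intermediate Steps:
F(C) = 16 - 14*I*√14 (F(C) = 16 - 2*√(-1043 + 357) = 16 - 14*I*√14)
-754283 + F(684) = -754283 + (16 - 14*I*√14) = -754267 - 14*I*√14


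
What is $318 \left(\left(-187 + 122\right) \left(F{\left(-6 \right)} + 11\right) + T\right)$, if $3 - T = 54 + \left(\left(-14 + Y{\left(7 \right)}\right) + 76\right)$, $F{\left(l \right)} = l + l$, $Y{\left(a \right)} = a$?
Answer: $-17490$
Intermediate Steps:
$F{\left(l \right)} = 2 l$
$T = -120$ ($T = 3 - \left(54 + \left(\left(-14 + 7\right) + 76\right)\right) = 3 - \left(54 + \left(-7 + 76\right)\right) = 3 - \left(54 + 69\right) = 3 - 123 = -120$)
$318 \left(\left(-187 + 122\right) \left(F{\left(-6 \right)} + 11\right) + T\right) = 318 \left(\left(-187 + 122\right) \left(2 \left(-6\right) + 11\right) - 120\right) = 318 \left(- 65 \left(-12 + 11\right) - 120\right) = 318 \left(\left(-65\right) \left(-1\right) - 120\right) = 318 \left(65 - 120\right) = 318 \left(-55\right) = -17490$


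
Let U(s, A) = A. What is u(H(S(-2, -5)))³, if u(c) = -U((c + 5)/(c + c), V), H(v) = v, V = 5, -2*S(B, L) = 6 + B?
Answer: -125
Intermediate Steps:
S(B, L) = -3 - B/2 (S(B, L) = -(6 + B)/2 = -3 - B/2)
u(c) = -5 (u(c) = -1*5 = -5)
u(H(S(-2, -5)))³ = (-5)³ = -125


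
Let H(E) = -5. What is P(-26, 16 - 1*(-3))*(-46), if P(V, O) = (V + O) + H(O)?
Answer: 552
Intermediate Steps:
P(V, O) = -5 + O + V (P(V, O) = (V + O) - 5 = (O + V) - 5 = -5 + O + V)
P(-26, 16 - 1*(-3))*(-46) = (-5 + (16 - 1*(-3)) - 26)*(-46) = (-5 + (16 + 3) - 26)*(-46) = (-5 + 19 - 26)*(-46) = -12*(-46) = 552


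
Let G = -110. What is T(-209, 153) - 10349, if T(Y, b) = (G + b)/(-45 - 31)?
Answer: -786567/76 ≈ -10350.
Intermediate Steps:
T(Y, b) = 55/38 - b/76 (T(Y, b) = (-110 + b)/(-45 - 31) = (-110 + b)/(-76) = (-110 + b)*(-1/76) = 55/38 - b/76)
T(-209, 153) - 10349 = (55/38 - 1/76*153) - 10349 = (55/38 - 153/76) - 10349 = -43/76 - 10349 = -786567/76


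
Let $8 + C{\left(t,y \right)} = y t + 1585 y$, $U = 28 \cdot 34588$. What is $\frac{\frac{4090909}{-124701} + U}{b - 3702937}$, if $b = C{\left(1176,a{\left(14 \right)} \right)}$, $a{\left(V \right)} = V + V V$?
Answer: $- \frac{24152867671}{77891611527} \approx -0.31008$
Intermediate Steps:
$U = 968464$
$a{\left(V \right)} = V + V^{2}$
$C{\left(t,y \right)} = -8 + 1585 y + t y$ ($C{\left(t,y \right)} = -8 + \left(y t + 1585 y\right) = -8 + \left(t y + 1585 y\right) = -8 + \left(1585 y + t y\right) = -8 + 1585 y + t y$)
$b = 579802$ ($b = -8 + 1585 \cdot 14 \left(1 + 14\right) + 1176 \cdot 14 \left(1 + 14\right) = -8 + 1585 \cdot 14 \cdot 15 + 1176 \cdot 14 \cdot 15 = -8 + 1585 \cdot 210 + 1176 \cdot 210 = -8 + 332850 + 246960 = 579802$)
$\frac{\frac{4090909}{-124701} + U}{b - 3702937} = \frac{\frac{4090909}{-124701} + 968464}{579802 - 3702937} = \frac{4090909 \left(- \frac{1}{124701}\right) + 968464}{-3123135} = \left(- \frac{4090909}{124701} + 968464\right) \left(- \frac{1}{3123135}\right) = \frac{120764338355}{124701} \left(- \frac{1}{3123135}\right) = - \frac{24152867671}{77891611527}$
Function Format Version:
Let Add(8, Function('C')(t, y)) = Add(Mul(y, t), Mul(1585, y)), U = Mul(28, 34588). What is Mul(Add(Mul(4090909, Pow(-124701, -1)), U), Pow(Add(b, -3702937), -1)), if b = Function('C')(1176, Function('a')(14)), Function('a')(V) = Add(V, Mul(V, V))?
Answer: Rational(-24152867671, 77891611527) ≈ -0.31008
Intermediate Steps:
U = 968464
Function('a')(V) = Add(V, Pow(V, 2))
Function('C')(t, y) = Add(-8, Mul(1585, y), Mul(t, y)) (Function('C')(t, y) = Add(-8, Add(Mul(y, t), Mul(1585, y))) = Add(-8, Add(Mul(t, y), Mul(1585, y))) = Add(-8, Add(Mul(1585, y), Mul(t, y))) = Add(-8, Mul(1585, y), Mul(t, y)))
b = 579802 (b = Add(-8, Mul(1585, Mul(14, Add(1, 14))), Mul(1176, Mul(14, Add(1, 14)))) = Add(-8, Mul(1585, Mul(14, 15)), Mul(1176, Mul(14, 15))) = Add(-8, Mul(1585, 210), Mul(1176, 210)) = Add(-8, 332850, 246960) = 579802)
Mul(Add(Mul(4090909, Pow(-124701, -1)), U), Pow(Add(b, -3702937), -1)) = Mul(Add(Mul(4090909, Pow(-124701, -1)), 968464), Pow(Add(579802, -3702937), -1)) = Mul(Add(Mul(4090909, Rational(-1, 124701)), 968464), Pow(-3123135, -1)) = Mul(Add(Rational(-4090909, 124701), 968464), Rational(-1, 3123135)) = Mul(Rational(120764338355, 124701), Rational(-1, 3123135)) = Rational(-24152867671, 77891611527)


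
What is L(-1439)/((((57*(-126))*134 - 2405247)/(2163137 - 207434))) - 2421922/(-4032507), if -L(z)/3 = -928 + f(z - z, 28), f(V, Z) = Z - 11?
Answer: -7181778963659041/4526670570315 ≈ -1586.5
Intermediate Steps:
f(V, Z) = -11 + Z
L(z) = 2733 (L(z) = -3*(-928 + (-11 + 28)) = -3*(-928 + 17) = -3*(-911) = 2733)
L(-1439)/((((57*(-126))*134 - 2405247)/(2163137 - 207434))) - 2421922/(-4032507) = 2733/((((57*(-126))*134 - 2405247)/(2163137 - 207434))) - 2421922/(-4032507) = 2733/(((-7182*134 - 2405247)/1955703)) - 2421922*(-1/4032507) = 2733/(((-962388 - 2405247)*(1/1955703))) + 2421922/4032507 = 2733/((-3367635*1/1955703)) + 2421922/4032507 = 2733/(-1122545/651901) + 2421922/4032507 = 2733*(-651901/1122545) + 2421922/4032507 = -1781645433/1122545 + 2421922/4032507 = -7181778963659041/4526670570315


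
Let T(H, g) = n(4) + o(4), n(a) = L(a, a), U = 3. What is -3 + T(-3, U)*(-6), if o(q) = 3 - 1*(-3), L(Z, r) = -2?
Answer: -27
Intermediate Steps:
o(q) = 6 (o(q) = 3 + 3 = 6)
n(a) = -2
T(H, g) = 4 (T(H, g) = -2 + 6 = 4)
-3 + T(-3, U)*(-6) = -3 + 4*(-6) = -3 - 24 = -27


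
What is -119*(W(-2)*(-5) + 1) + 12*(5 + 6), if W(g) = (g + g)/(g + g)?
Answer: 608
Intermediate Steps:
W(g) = 1 (W(g) = (2*g)/((2*g)) = (2*g)*(1/(2*g)) = 1)
-119*(W(-2)*(-5) + 1) + 12*(5 + 6) = -119*(1*(-5) + 1) + 12*(5 + 6) = -119*(-5 + 1) + 12*11 = -119*(-4) + 132 = 476 + 132 = 608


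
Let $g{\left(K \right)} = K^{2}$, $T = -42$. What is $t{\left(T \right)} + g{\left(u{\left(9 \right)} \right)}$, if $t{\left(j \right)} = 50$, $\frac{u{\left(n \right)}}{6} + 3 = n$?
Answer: $1346$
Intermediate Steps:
$u{\left(n \right)} = -18 + 6 n$
$t{\left(T \right)} + g{\left(u{\left(9 \right)} \right)} = 50 + \left(-18 + 6 \cdot 9\right)^{2} = 50 + \left(-18 + 54\right)^{2} = 50 + 36^{2} = 50 + 1296 = 1346$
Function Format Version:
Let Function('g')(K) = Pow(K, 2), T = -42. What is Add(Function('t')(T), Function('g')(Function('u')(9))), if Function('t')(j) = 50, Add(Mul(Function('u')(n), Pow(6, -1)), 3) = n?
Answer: 1346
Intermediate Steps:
Function('u')(n) = Add(-18, Mul(6, n))
Add(Function('t')(T), Function('g')(Function('u')(9))) = Add(50, Pow(Add(-18, Mul(6, 9)), 2)) = Add(50, Pow(Add(-18, 54), 2)) = Add(50, Pow(36, 2)) = Add(50, 1296) = 1346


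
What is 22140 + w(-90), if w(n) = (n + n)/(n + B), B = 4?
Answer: 952110/43 ≈ 22142.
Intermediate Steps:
w(n) = 2*n/(4 + n) (w(n) = (n + n)/(n + 4) = (2*n)/(4 + n) = 2*n/(4 + n))
22140 + w(-90) = 22140 + 2*(-90)/(4 - 90) = 22140 + 2*(-90)/(-86) = 22140 + 2*(-90)*(-1/86) = 22140 + 90/43 = 952110/43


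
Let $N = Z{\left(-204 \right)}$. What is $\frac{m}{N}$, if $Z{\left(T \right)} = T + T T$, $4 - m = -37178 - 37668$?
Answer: $\frac{12475}{6902} \approx 1.8074$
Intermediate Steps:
$m = 74850$ ($m = 4 - \left(-37178 - 37668\right) = 4 - -74846 = 4 + 74846 = 74850$)
$Z{\left(T \right)} = T + T^{2}$
$N = 41412$ ($N = - 204 \left(1 - 204\right) = \left(-204\right) \left(-203\right) = 41412$)
$\frac{m}{N} = \frac{74850}{41412} = 74850 \cdot \frac{1}{41412} = \frac{12475}{6902}$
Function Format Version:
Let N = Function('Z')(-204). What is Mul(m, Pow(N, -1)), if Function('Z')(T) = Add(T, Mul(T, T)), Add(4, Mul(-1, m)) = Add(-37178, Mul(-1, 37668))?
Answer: Rational(12475, 6902) ≈ 1.8074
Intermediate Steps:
m = 74850 (m = Add(4, Mul(-1, Add(-37178, Mul(-1, 37668)))) = Add(4, Mul(-1, Add(-37178, -37668))) = Add(4, Mul(-1, -74846)) = Add(4, 74846) = 74850)
Function('Z')(T) = Add(T, Pow(T, 2))
N = 41412 (N = Mul(-204, Add(1, -204)) = Mul(-204, -203) = 41412)
Mul(m, Pow(N, -1)) = Mul(74850, Pow(41412, -1)) = Mul(74850, Rational(1, 41412)) = Rational(12475, 6902)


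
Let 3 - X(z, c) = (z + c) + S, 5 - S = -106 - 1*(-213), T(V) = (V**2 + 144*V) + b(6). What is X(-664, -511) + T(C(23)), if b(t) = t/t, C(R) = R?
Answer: 5122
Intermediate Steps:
b(t) = 1
T(V) = 1 + V**2 + 144*V (T(V) = (V**2 + 144*V) + 1 = 1 + V**2 + 144*V)
S = -102 (S = 5 - (-106 - 1*(-213)) = 5 - (-106 + 213) = 5 - 1*107 = 5 - 107 = -102)
X(z, c) = 105 - c - z (X(z, c) = 3 - ((z + c) - 102) = 3 - ((c + z) - 102) = 3 - (-102 + c + z) = 3 + (102 - c - z) = 105 - c - z)
X(-664, -511) + T(C(23)) = (105 - 1*(-511) - 1*(-664)) + (1 + 23**2 + 144*23) = (105 + 511 + 664) + (1 + 529 + 3312) = 1280 + 3842 = 5122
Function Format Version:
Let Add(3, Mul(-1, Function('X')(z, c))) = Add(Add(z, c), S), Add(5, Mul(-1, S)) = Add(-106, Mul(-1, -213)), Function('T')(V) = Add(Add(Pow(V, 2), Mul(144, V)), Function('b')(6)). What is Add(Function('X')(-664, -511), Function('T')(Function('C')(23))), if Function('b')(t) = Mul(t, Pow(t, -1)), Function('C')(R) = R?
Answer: 5122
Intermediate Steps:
Function('b')(t) = 1
Function('T')(V) = Add(1, Pow(V, 2), Mul(144, V)) (Function('T')(V) = Add(Add(Pow(V, 2), Mul(144, V)), 1) = Add(1, Pow(V, 2), Mul(144, V)))
S = -102 (S = Add(5, Mul(-1, Add(-106, Mul(-1, -213)))) = Add(5, Mul(-1, Add(-106, 213))) = Add(5, Mul(-1, 107)) = Add(5, -107) = -102)
Function('X')(z, c) = Add(105, Mul(-1, c), Mul(-1, z)) (Function('X')(z, c) = Add(3, Mul(-1, Add(Add(z, c), -102))) = Add(3, Mul(-1, Add(Add(c, z), -102))) = Add(3, Mul(-1, Add(-102, c, z))) = Add(3, Add(102, Mul(-1, c), Mul(-1, z))) = Add(105, Mul(-1, c), Mul(-1, z)))
Add(Function('X')(-664, -511), Function('T')(Function('C')(23))) = Add(Add(105, Mul(-1, -511), Mul(-1, -664)), Add(1, Pow(23, 2), Mul(144, 23))) = Add(Add(105, 511, 664), Add(1, 529, 3312)) = Add(1280, 3842) = 5122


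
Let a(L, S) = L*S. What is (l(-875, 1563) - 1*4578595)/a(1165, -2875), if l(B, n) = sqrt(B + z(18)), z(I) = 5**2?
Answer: 915719/669875 - I*sqrt(34)/669875 ≈ 1.367 - 8.7045e-6*I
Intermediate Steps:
z(I) = 25
l(B, n) = sqrt(25 + B) (l(B, n) = sqrt(B + 25) = sqrt(25 + B))
(l(-875, 1563) - 1*4578595)/a(1165, -2875) = (sqrt(25 - 875) - 1*4578595)/((1165*(-2875))) = (sqrt(-850) - 4578595)/(-3349375) = (5*I*sqrt(34) - 4578595)*(-1/3349375) = (-4578595 + 5*I*sqrt(34))*(-1/3349375) = 915719/669875 - I*sqrt(34)/669875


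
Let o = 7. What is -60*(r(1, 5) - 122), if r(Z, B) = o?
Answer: 6900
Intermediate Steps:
r(Z, B) = 7
-60*(r(1, 5) - 122) = -60*(7 - 122) = -60*(-115) = 6900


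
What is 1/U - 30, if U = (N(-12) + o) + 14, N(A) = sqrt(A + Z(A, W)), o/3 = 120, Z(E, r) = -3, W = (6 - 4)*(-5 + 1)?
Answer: (-30*sqrt(15) + 11219*I)/(sqrt(15) - 374*I) ≈ -29.997 - 2.7686e-5*I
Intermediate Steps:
W = -8 (W = 2*(-4) = -8)
o = 360 (o = 3*120 = 360)
N(A) = sqrt(-3 + A) (N(A) = sqrt(A - 3) = sqrt(-3 + A))
U = 374 + I*sqrt(15) (U = (sqrt(-3 - 12) + 360) + 14 = (sqrt(-15) + 360) + 14 = (I*sqrt(15) + 360) + 14 = (360 + I*sqrt(15)) + 14 = 374 + I*sqrt(15) ≈ 374.0 + 3.873*I)
1/U - 30 = 1/(374 + I*sqrt(15)) - 30 = -30 + 1/(374 + I*sqrt(15))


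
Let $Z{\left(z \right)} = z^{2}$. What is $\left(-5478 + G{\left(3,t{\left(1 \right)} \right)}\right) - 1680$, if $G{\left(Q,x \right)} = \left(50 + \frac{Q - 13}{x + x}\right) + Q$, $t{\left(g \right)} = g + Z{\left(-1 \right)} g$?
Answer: $- \frac{14215}{2} \approx -7107.5$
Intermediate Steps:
$t{\left(g \right)} = 2 g$ ($t{\left(g \right)} = g + \left(-1\right)^{2} g = g + 1 g = g + g = 2 g$)
$G{\left(Q,x \right)} = 50 + Q + \frac{-13 + Q}{2 x}$ ($G{\left(Q,x \right)} = \left(50 + \frac{-13 + Q}{2 x}\right) + Q = 50 + Q + \frac{-13 + Q}{2 x}$)
$\left(-5478 + G{\left(3,t{\left(1 \right)} \right)}\right) - 1680 = \left(-5478 + \frac{-13 + 3 + 2 \cdot 2 \cdot 1 \left(50 + 3\right)}{2 \cdot 2 \cdot 1}\right) - 1680 = \left(-5478 + \frac{-13 + 3 + 2 \cdot 2 \cdot 53}{2 \cdot 2}\right) - 1680 = \left(-5478 + \frac{1}{2} \cdot \frac{1}{2} \left(-13 + 3 + 212\right)\right) - 1680 = \left(-5478 + \frac{1}{2} \cdot \frac{1}{2} \cdot 202\right) - 1680 = \left(-5478 + \frac{101}{2}\right) - 1680 = - \frac{10855}{2} - 1680 = - \frac{14215}{2}$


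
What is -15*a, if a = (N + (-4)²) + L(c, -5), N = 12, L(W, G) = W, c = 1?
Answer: -435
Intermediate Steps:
a = 29 (a = (12 + (-4)²) + 1 = (12 + 16) + 1 = 28 + 1 = 29)
-15*a = -15*29 = -435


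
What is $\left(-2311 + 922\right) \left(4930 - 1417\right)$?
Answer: $-4879557$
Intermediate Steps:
$\left(-2311 + 922\right) \left(4930 - 1417\right) = \left(-1389\right) 3513 = -4879557$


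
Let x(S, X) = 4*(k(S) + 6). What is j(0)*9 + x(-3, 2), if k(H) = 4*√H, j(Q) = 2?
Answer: 42 + 16*I*√3 ≈ 42.0 + 27.713*I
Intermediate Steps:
x(S, X) = 24 + 16*√S (x(S, X) = 4*(4*√S + 6) = 4*(6 + 4*√S) = 24 + 16*√S)
j(0)*9 + x(-3, 2) = 2*9 + (24 + 16*√(-3)) = 18 + (24 + 16*(I*√3)) = 18 + (24 + 16*I*√3) = 42 + 16*I*√3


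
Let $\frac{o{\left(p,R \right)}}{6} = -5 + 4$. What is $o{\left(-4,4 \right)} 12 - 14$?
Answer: $-86$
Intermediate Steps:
$o{\left(p,R \right)} = -6$ ($o{\left(p,R \right)} = 6 \left(-5 + 4\right) = 6 \left(-1\right) = -6$)
$o{\left(-4,4 \right)} 12 - 14 = \left(-6\right) 12 - 14 = -72 - 14 = -86$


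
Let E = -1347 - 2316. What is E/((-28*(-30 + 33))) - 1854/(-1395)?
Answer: 195023/4340 ≈ 44.936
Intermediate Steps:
E = -3663
E/((-28*(-30 + 33))) - 1854/(-1395) = -3663*(-1/(28*(-30 + 33))) - 1854/(-1395) = -3663/((-28*3)) - 1854*(-1/1395) = -3663/(-84) + 206/155 = -3663*(-1/84) + 206/155 = 1221/28 + 206/155 = 195023/4340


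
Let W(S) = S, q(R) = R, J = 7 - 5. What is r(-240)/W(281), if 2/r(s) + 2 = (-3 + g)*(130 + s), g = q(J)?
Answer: 1/15174 ≈ 6.5902e-5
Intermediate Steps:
J = 2
g = 2
r(s) = 2/(-132 - s) (r(s) = 2/(-2 + (-3 + 2)*(130 + s)) = 2/(-2 - (130 + s)) = 2/(-2 + (-130 - s)) = 2/(-132 - s))
r(-240)/W(281) = -2/(132 - 240)/281 = -2/(-108)*(1/281) = -2*(-1/108)*(1/281) = (1/54)*(1/281) = 1/15174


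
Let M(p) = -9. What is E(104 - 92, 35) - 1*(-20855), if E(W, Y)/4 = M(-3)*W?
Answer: 20423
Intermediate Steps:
E(W, Y) = -36*W (E(W, Y) = 4*(-9*W) = -36*W)
E(104 - 92, 35) - 1*(-20855) = -36*(104 - 92) - 1*(-20855) = -36*12 + 20855 = -432 + 20855 = 20423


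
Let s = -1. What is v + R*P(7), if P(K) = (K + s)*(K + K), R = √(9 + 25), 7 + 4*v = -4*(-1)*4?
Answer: 9/4 + 84*√34 ≈ 492.05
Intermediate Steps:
v = 9/4 (v = -7/4 + (-4*(-1)*4)/4 = -7/4 + (4*4)/4 = -7/4 + (¼)*16 = -7/4 + 4 = 9/4 ≈ 2.2500)
R = √34 ≈ 5.8309
P(K) = 2*K*(-1 + K) (P(K) = (K - 1)*(K + K) = (-1 + K)*(2*K) = 2*K*(-1 + K))
v + R*P(7) = 9/4 + √34*(2*7*(-1 + 7)) = 9/4 + √34*(2*7*6) = 9/4 + √34*84 = 9/4 + 84*√34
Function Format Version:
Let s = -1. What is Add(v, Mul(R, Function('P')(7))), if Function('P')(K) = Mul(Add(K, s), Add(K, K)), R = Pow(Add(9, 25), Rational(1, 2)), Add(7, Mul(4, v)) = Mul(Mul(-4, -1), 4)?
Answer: Add(Rational(9, 4), Mul(84, Pow(34, Rational(1, 2)))) ≈ 492.05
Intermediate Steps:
v = Rational(9, 4) (v = Add(Rational(-7, 4), Mul(Rational(1, 4), Mul(Mul(-4, -1), 4))) = Add(Rational(-7, 4), Mul(Rational(1, 4), Mul(4, 4))) = Add(Rational(-7, 4), Mul(Rational(1, 4), 16)) = Add(Rational(-7, 4), 4) = Rational(9, 4) ≈ 2.2500)
R = Pow(34, Rational(1, 2)) ≈ 5.8309
Function('P')(K) = Mul(2, K, Add(-1, K)) (Function('P')(K) = Mul(Add(K, -1), Add(K, K)) = Mul(Add(-1, K), Mul(2, K)) = Mul(2, K, Add(-1, K)))
Add(v, Mul(R, Function('P')(7))) = Add(Rational(9, 4), Mul(Pow(34, Rational(1, 2)), Mul(2, 7, Add(-1, 7)))) = Add(Rational(9, 4), Mul(Pow(34, Rational(1, 2)), Mul(2, 7, 6))) = Add(Rational(9, 4), Mul(Pow(34, Rational(1, 2)), 84)) = Add(Rational(9, 4), Mul(84, Pow(34, Rational(1, 2))))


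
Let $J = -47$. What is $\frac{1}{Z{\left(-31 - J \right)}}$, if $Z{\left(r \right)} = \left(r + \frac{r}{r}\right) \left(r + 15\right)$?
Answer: $\frac{1}{527} \approx 0.0018975$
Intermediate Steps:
$Z{\left(r \right)} = \left(1 + r\right) \left(15 + r\right)$ ($Z{\left(r \right)} = \left(r + 1\right) \left(15 + r\right) = \left(1 + r\right) \left(15 + r\right)$)
$\frac{1}{Z{\left(-31 - J \right)}} = \frac{1}{15 + \left(-31 - -47\right)^{2} + 16 \left(-31 - -47\right)} = \frac{1}{15 + \left(-31 + 47\right)^{2} + 16 \left(-31 + 47\right)} = \frac{1}{15 + 16^{2} + 16 \cdot 16} = \frac{1}{15 + 256 + 256} = \frac{1}{527}$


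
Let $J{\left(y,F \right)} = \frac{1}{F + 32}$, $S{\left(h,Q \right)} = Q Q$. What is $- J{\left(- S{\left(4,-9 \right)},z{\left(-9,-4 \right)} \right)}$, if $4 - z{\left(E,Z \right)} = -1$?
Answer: $- \frac{1}{37} \approx -0.027027$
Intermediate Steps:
$S{\left(h,Q \right)} = Q^{2}$
$z{\left(E,Z \right)} = 5$ ($z{\left(E,Z \right)} = 4 - -1 = 4 + 1 = 5$)
$J{\left(y,F \right)} = \frac{1}{32 + F}$
$- J{\left(- S{\left(4,-9 \right)},z{\left(-9,-4 \right)} \right)} = - \frac{1}{32 + 5} = - \frac{1}{37}$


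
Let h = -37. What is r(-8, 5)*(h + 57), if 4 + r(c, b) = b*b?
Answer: 420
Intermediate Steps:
r(c, b) = -4 + b² (r(c, b) = -4 + b*b = -4 + b²)
r(-8, 5)*(h + 57) = (-4 + 5²)*(-37 + 57) = (-4 + 25)*20 = 21*20 = 420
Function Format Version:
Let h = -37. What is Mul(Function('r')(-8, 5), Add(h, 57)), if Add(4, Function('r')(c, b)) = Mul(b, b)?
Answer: 420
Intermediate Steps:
Function('r')(c, b) = Add(-4, Pow(b, 2)) (Function('r')(c, b) = Add(-4, Mul(b, b)) = Add(-4, Pow(b, 2)))
Mul(Function('r')(-8, 5), Add(h, 57)) = Mul(Add(-4, Pow(5, 2)), Add(-37, 57)) = Mul(Add(-4, 25), 20) = Mul(21, 20) = 420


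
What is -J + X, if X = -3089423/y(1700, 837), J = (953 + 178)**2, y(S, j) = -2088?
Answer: -2667798745/2088 ≈ -1.2777e+6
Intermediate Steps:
J = 1279161 (J = 1131**2 = 1279161)
X = 3089423/2088 (X = -3089423/(-2088) = -3089423*(-1/2088) = 3089423/2088 ≈ 1479.6)
-J + X = -1*1279161 + 3089423/2088 = -1279161 + 3089423/2088 = -2667798745/2088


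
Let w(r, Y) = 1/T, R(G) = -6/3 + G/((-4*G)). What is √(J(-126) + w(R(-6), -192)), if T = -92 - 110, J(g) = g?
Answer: I*√5141506/202 ≈ 11.225*I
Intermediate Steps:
T = -202
R(G) = -9/4 (R(G) = -6*⅓ + G*(-1/(4*G)) = -2 - ¼ = -9/4)
w(r, Y) = -1/202 (w(r, Y) = 1/(-202) = -1/202)
√(J(-126) + w(R(-6), -192)) = √(-126 - 1/202) = √(-25453/202) = I*√5141506/202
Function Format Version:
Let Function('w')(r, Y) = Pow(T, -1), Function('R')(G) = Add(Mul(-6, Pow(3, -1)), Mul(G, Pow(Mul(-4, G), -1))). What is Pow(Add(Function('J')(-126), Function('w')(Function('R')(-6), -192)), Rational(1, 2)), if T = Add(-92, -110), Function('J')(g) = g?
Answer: Mul(Rational(1, 202), I, Pow(5141506, Rational(1, 2))) ≈ Mul(11.225, I)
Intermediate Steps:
T = -202
Function('R')(G) = Rational(-9, 4) (Function('R')(G) = Add(Mul(-6, Rational(1, 3)), Mul(G, Mul(Rational(-1, 4), Pow(G, -1)))) = Add(-2, Rational(-1, 4)) = Rational(-9, 4))
Function('w')(r, Y) = Rational(-1, 202) (Function('w')(r, Y) = Pow(-202, -1) = Rational(-1, 202))
Pow(Add(Function('J')(-126), Function('w')(Function('R')(-6), -192)), Rational(1, 2)) = Pow(Add(-126, Rational(-1, 202)), Rational(1, 2)) = Pow(Rational(-25453, 202), Rational(1, 2)) = Mul(Rational(1, 202), I, Pow(5141506, Rational(1, 2)))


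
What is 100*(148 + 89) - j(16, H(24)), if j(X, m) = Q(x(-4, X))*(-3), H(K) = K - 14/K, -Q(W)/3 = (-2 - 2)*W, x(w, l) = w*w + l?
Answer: 24852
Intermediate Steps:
x(w, l) = l + w² (x(w, l) = w² + l = l + w²)
Q(W) = 12*W (Q(W) = -3*(-2 - 2)*W = -(-12)*W = 12*W)
j(X, m) = -576 - 36*X (j(X, m) = (12*(X + (-4)²))*(-3) = (12*(X + 16))*(-3) = (12*(16 + X))*(-3) = (192 + 12*X)*(-3) = -576 - 36*X)
100*(148 + 89) - j(16, H(24)) = 100*(148 + 89) - (-576 - 36*16) = 100*237 - (-576 - 576) = 23700 - 1*(-1152) = 23700 + 1152 = 24852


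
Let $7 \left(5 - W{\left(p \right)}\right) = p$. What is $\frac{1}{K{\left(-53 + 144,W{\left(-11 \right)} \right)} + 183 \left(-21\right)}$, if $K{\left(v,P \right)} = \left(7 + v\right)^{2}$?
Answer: $\frac{1}{5761} \approx 0.00017358$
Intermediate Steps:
$W{\left(p \right)} = 5 - \frac{p}{7}$
$\frac{1}{K{\left(-53 + 144,W{\left(-11 \right)} \right)} + 183 \left(-21\right)} = \frac{1}{\left(7 + \left(-53 + 144\right)\right)^{2} + 183 \left(-21\right)} = \frac{1}{\left(7 + 91\right)^{2} - 3843} = \frac{1}{98^{2} - 3843} = \frac{1}{9604 - 3843} = \frac{1}{5761}$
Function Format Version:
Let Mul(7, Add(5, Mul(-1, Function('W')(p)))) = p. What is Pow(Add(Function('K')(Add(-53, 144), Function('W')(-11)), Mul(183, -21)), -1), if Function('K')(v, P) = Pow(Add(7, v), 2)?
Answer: Rational(1, 5761) ≈ 0.00017358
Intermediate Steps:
Function('W')(p) = Add(5, Mul(Rational(-1, 7), p))
Pow(Add(Function('K')(Add(-53, 144), Function('W')(-11)), Mul(183, -21)), -1) = Pow(Add(Pow(Add(7, Add(-53, 144)), 2), Mul(183, -21)), -1) = Pow(Add(Pow(Add(7, 91), 2), -3843), -1) = Pow(Add(Pow(98, 2), -3843), -1) = Pow(Add(9604, -3843), -1) = Pow(5761, -1) = Rational(1, 5761)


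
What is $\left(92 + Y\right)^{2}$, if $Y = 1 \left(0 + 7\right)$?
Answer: $9801$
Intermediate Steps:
$Y = 7$ ($Y = 1 \cdot 7 = 7$)
$\left(92 + Y\right)^{2} = \left(92 + 7\right)^{2} = 99^{2} = 9801$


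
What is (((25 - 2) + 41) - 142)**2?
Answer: 6084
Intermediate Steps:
(((25 - 2) + 41) - 142)**2 = ((23 + 41) - 142)**2 = (64 - 142)**2 = (-78)**2 = 6084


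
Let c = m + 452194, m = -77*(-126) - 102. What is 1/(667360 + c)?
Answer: 1/1129154 ≈ 8.8562e-7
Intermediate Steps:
m = 9600 (m = 9702 - 102 = 9600)
c = 461794 (c = 9600 + 452194 = 461794)
1/(667360 + c) = 1/(667360 + 461794) = 1/1129154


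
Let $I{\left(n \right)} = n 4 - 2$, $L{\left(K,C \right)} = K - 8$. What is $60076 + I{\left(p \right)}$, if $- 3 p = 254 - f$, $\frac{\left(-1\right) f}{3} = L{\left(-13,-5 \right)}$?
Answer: $\frac{179458}{3} \approx 59819.0$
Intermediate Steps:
$L{\left(K,C \right)} = -8 + K$ ($L{\left(K,C \right)} = K - 8 = -8 + K$)
$f = 63$ ($f = - 3 \left(-8 - 13\right) = \left(-3\right) \left(-21\right) = 63$)
$p = - \frac{191}{3}$ ($p = - \frac{254 - 63}{3} = \left(- \frac{1}{3}\right) 191 = - \frac{191}{3} \approx -63.667$)
$I{\left(n \right)} = -2 + 4 n$ ($I{\left(n \right)} = 4 n - 2 = -2 + 4 n$)
$60076 + I{\left(p \right)} = 60076 + \left(-2 + 4 \left(- \frac{191}{3}\right)\right) = 60076 - \frac{770}{3} = \frac{179458}{3}$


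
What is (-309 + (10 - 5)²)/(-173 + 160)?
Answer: 284/13 ≈ 21.846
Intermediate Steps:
(-309 + (10 - 5)²)/(-173 + 160) = (-309 + 5²)/(-13) = (-309 + 25)*(-1/13) = -284*(-1/13) = 284/13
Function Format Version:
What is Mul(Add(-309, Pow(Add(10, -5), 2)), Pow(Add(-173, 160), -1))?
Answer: Rational(284, 13) ≈ 21.846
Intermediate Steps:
Mul(Add(-309, Pow(Add(10, -5), 2)), Pow(Add(-173, 160), -1)) = Mul(Add(-309, Pow(5, 2)), Pow(-13, -1)) = Mul(Add(-309, 25), Rational(-1, 13)) = Mul(-284, Rational(-1, 13)) = Rational(284, 13)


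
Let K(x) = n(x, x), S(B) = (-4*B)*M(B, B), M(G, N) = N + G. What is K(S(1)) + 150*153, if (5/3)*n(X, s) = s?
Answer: 114726/5 ≈ 22945.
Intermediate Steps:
n(X, s) = 3*s/5
M(G, N) = G + N
S(B) = -8*B² (S(B) = (-4*B)*(B + B) = (-4*B)*(2*B) = -8*B²)
K(x) = 3*x/5
K(S(1)) + 150*153 = 3*(-8*1²)/5 + 150*153 = 3*(-8*1)/5 + 22950 = (⅗)*(-8) + 22950 = -24/5 + 22950 = 114726/5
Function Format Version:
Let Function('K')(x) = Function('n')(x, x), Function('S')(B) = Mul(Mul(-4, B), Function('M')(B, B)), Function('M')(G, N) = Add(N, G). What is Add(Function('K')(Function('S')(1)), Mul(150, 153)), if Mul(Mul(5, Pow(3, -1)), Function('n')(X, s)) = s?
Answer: Rational(114726, 5) ≈ 22945.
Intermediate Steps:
Function('n')(X, s) = Mul(Rational(3, 5), s)
Function('M')(G, N) = Add(G, N)
Function('S')(B) = Mul(-8, Pow(B, 2)) (Function('S')(B) = Mul(Mul(-4, B), Add(B, B)) = Mul(Mul(-4, B), Mul(2, B)) = Mul(-8, Pow(B, 2)))
Function('K')(x) = Mul(Rational(3, 5), x)
Add(Function('K')(Function('S')(1)), Mul(150, 153)) = Add(Mul(Rational(3, 5), Mul(-8, Pow(1, 2))), Mul(150, 153)) = Add(Mul(Rational(3, 5), Mul(-8, 1)), 22950) = Add(Mul(Rational(3, 5), -8), 22950) = Add(Rational(-24, 5), 22950) = Rational(114726, 5)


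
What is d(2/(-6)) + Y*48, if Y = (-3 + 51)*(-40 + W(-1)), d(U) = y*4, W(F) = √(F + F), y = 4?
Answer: -92144 + 2304*I*√2 ≈ -92144.0 + 3258.3*I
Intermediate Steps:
W(F) = √2*√F (W(F) = √(2*F) = √2*√F)
d(U) = 16 (d(U) = 4*4 = 16)
Y = -1920 + 48*I*√2 (Y = (-3 + 51)*(-40 + √2*√(-1)) = 48*(-40 + √2*I) = 48*(-40 + I*√2) = -1920 + 48*I*√2 ≈ -1920.0 + 67.882*I)
d(2/(-6)) + Y*48 = 16 + (-1920 + 48*I*√2)*48 = 16 + (-92160 + 2304*I*√2) = -92144 + 2304*I*√2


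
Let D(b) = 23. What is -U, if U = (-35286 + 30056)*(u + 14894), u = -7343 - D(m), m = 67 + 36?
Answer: 39371440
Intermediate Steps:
m = 103
u = -7366 (u = -7343 - 1*23 = -7343 - 23 = -7366)
U = -39371440 (U = (-35286 + 30056)*(-7366 + 14894) = -5230*7528 = -39371440)
-U = -1*(-39371440) = 39371440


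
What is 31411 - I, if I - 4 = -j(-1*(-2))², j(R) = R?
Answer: 31411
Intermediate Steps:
I = 0 (I = 4 - (-1*(-2))² = 4 - 1*2² = 4 - 1*4 = 4 - 4 = 0)
31411 - I = 31411 - 1*0 = 31411 + 0 = 31411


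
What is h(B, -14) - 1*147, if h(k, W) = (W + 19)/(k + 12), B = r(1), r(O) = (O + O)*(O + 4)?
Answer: -3229/22 ≈ -146.77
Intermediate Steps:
r(O) = 2*O*(4 + O) (r(O) = (2*O)*(4 + O) = 2*O*(4 + O))
B = 10 (B = 2*1*(4 + 1) = 2*1*5 = 10)
h(k, W) = (19 + W)/(12 + k)
h(B, -14) - 1*147 = (19 - 14)/(12 + 10) - 1*147 = 5/22 - 147 = -3229/22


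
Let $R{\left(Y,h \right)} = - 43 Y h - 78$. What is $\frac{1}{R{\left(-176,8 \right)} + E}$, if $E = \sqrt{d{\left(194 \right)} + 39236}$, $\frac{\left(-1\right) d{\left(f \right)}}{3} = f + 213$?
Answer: $\frac{60466}{3656099141} - \frac{\sqrt{38015}}{3656099141} \approx 1.6485 \cdot 10^{-5}$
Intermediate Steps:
$d{\left(f \right)} = -639 - 3 f$ ($d{\left(f \right)} = - 3 \left(f + 213\right) = - 3 \left(213 + f\right) = -639 - 3 f$)
$E = \sqrt{38015}$ ($E = \sqrt{\left(-639 - 582\right) + 39236} = \sqrt{-1221 + 39236} = \sqrt{38015} \approx 194.97$)
$R{\left(Y,h \right)} = -78 - 43 Y h$ ($R{\left(Y,h \right)} = - 43 Y h - 78 = -78 - 43 Y h$)
$\frac{1}{R{\left(-176,8 \right)} + E} = \frac{1}{\left(-78 - \left(-7568\right) 8\right) + \sqrt{38015}} = \frac{1}{\left(-78 + 60544\right) + \sqrt{38015}} = \frac{1}{60466 + \sqrt{38015}}$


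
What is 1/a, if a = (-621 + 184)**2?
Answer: 1/190969 ≈ 5.2364e-6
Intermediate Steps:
a = 190969 (a = (-437)**2 = 190969)
1/a = 1/190969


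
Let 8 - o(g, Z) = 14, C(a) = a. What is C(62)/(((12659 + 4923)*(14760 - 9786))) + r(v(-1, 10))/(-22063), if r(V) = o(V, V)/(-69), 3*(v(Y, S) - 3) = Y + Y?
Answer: -71721949/22188935206866 ≈ -3.2323e-6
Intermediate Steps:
v(Y, S) = 3 + 2*Y/3 (v(Y, S) = 3 + (Y + Y)/3 = 3 + (2*Y)/3 = 3 + 2*Y/3)
o(g, Z) = -6 (o(g, Z) = 8 - 1*14 = 8 - 14 = -6)
r(V) = 2/23 (r(V) = -6/(-69) = -6*(-1/69) = 2/23)
C(62)/(((12659 + 4923)*(14760 - 9786))) + r(v(-1, 10))/(-22063) = 62/(((12659 + 4923)*(14760 - 9786))) + (2/23)/(-22063) = 62/((17582*4974)) + (2/23)*(-1/22063) = 62/87452868 - 2/507449 = 62*(1/87452868) - 2/507449 = 31/43726434 - 2/507449 = -71721949/22188935206866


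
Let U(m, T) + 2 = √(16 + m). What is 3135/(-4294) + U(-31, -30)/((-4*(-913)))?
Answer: -75379/103169 + I*√15/3652 ≈ -0.73064 + 0.0010605*I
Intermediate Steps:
U(m, T) = -2 + √(16 + m)
3135/(-4294) + U(-31, -30)/((-4*(-913))) = 3135/(-4294) + (-2 + √(16 - 31))/((-4*(-913))) = 3135*(-1/4294) + (-2 + √(-15))/3652 = -165/226 + (-2 + I*√15)*(1/3652) = -165/226 + (-1/1826 + I*√15/3652) = -75379/103169 + I*√15/3652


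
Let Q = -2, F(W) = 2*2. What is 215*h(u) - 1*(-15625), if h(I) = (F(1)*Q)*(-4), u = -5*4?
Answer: 22505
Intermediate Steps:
F(W) = 4
u = -20
h(I) = 32 (h(I) = (4*(-2))*(-4) = -8*(-4) = 32)
215*h(u) - 1*(-15625) = 215*32 - 1*(-15625) = 6880 + 15625 = 22505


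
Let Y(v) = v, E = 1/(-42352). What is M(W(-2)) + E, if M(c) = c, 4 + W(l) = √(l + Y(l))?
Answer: -169409/42352 + 2*I ≈ -4.0 + 2.0*I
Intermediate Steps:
E = -1/42352 ≈ -2.3612e-5
W(l) = -4 + √2*√l (W(l) = -4 + √(l + l) = -4 + √(2*l) = -4 + √2*√l)
M(W(-2)) + E = (-4 + √2*√(-2)) - 1/42352 = (-4 + √2*(I*√2)) - 1/42352 = (-4 + 2*I) - 1/42352 = -169409/42352 + 2*I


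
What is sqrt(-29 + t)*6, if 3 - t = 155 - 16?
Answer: 6*I*sqrt(165) ≈ 77.071*I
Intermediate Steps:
t = -136 (t = 3 - (155 - 16) = 3 - 1*139 = 3 - 139 = -136)
sqrt(-29 + t)*6 = sqrt(-29 - 136)*6 = sqrt(-165)*6 = (I*sqrt(165))*6 = 6*I*sqrt(165)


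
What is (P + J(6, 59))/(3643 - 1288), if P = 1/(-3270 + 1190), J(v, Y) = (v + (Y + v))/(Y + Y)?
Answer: 73781/289005600 ≈ 0.00025529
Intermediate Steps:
J(v, Y) = (Y + 2*v)/(2*Y) (J(v, Y) = (Y + 2*v)/((2*Y)) = (Y + 2*v)*(1/(2*Y)) = (Y + 2*v)/(2*Y))
P = -1/2080 (P = 1/(-2080) = -1/2080 ≈ -0.00048077)
(P + J(6, 59))/(3643 - 1288) = (-1/2080 + (6 + (½)*59)/59)/(3643 - 1288) = (-1/2080 + (6 + 59/2)/59)/2355 = (-1/2080 + (1/59)*(71/2))*(1/2355) = (-1/2080 + 71/118)*(1/2355) = (73781/122720)*(1/2355) = 73781/289005600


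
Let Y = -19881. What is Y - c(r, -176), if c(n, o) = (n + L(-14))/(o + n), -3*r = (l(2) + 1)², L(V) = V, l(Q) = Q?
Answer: -3558716/179 ≈ -19881.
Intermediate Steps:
r = -3 (r = -(2 + 1)²/3 = -⅓*3² = -⅓*9 = -3)
c(n, o) = (-14 + n)/(n + o) (c(n, o) = (n - 14)/(o + n) = (-14 + n)/(n + o))
Y - c(r, -176) = -19881 - (-14 - 3)/(-3 - 176) = -19881 - (-17)/(-179) = -19881 - (-1)*(-17)/179 = -19881 - 1*17/179 = -19881 - 17/179 = -3558716/179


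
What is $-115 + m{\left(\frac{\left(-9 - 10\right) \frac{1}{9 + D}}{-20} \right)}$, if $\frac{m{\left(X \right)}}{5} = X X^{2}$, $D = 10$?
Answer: $- \frac{183999}{1600} \approx -115.0$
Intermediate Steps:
$m{\left(X \right)} = 5 X^{3}$ ($m{\left(X \right)} = 5 X X^{2} = 5 X^{3}$)
$-115 + m{\left(\frac{\left(-9 - 10\right) \frac{1}{9 + D}}{-20} \right)} = -115 + 5 \left(\frac{\left(-9 - 10\right) \frac{1}{9 + 10}}{-20}\right)^{3} = -115 + 5 \left(- \frac{19}{19} \left(- \frac{1}{20}\right)\right)^{3} = -115 + 5 \left(\left(-19\right) \frac{1}{19} \left(- \frac{1}{20}\right)\right)^{3} = -115 + 5 \left(\left(-1\right) \left(- \frac{1}{20}\right)\right)^{3} = -115 + \frac{5}{8000} = -115 + 5 \cdot \frac{1}{8000} = -115 + \frac{1}{1600} = - \frac{183999}{1600}$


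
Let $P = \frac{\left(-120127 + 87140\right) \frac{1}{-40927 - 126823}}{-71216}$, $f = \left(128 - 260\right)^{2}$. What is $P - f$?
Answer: $- \frac{208155537248987}{11946484000} \approx -17424.0$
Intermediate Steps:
$f = 17424$ ($f = \left(-132\right)^{2} = 17424$)
$P = - \frac{32987}{11946484000}$ ($P = - \frac{32987}{-167750} \left(- \frac{1}{71216}\right) = \left(-32987\right) \left(- \frac{1}{167750}\right) \left(- \frac{1}{71216}\right) = \frac{32987}{167750} \left(- \frac{1}{71216}\right) = - \frac{32987}{11946484000} \approx -2.7612 \cdot 10^{-6}$)
$P - f = - \frac{32987}{11946484000} - 17424 = - \frac{208155537248987}{11946484000}$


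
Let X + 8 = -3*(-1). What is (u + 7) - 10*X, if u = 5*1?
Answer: 62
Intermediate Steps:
u = 5
X = -5 (X = -8 - 3*(-1) = -8 + 3 = -5)
(u + 7) - 10*X = (5 + 7) - 10*(-5) = 12 + 50 = 62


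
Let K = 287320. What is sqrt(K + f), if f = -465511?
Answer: 3*I*sqrt(19799) ≈ 422.13*I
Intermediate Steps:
sqrt(K + f) = sqrt(287320 - 465511) = sqrt(-178191) = 3*I*sqrt(19799)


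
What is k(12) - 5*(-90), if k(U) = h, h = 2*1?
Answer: 452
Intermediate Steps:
h = 2
k(U) = 2
k(12) - 5*(-90) = 2 - 5*(-90) = 2 + 450 = 452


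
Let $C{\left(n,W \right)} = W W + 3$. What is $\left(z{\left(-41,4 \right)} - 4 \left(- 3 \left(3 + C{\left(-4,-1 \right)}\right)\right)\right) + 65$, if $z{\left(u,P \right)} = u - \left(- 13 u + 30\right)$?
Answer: $-455$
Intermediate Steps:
$C{\left(n,W \right)} = 3 + W^{2}$ ($C{\left(n,W \right)} = W^{2} + 3 = 3 + W^{2}$)
$z{\left(u,P \right)} = -30 + 14 u$ ($z{\left(u,P \right)} = u - \left(30 - 13 u\right) = u + \left(-30 + 13 u\right) = -30 + 14 u$)
$\left(z{\left(-41,4 \right)} - 4 \left(- 3 \left(3 + C{\left(-4,-1 \right)}\right)\right)\right) + 65 = \left(\left(-30 + 14 \left(-41\right)\right) - 4 \left(- 3 \left(3 + \left(3 + \left(-1\right)^{2}\right)\right)\right)\right) + 65 = \left(\left(-30 - 574\right) - 4 \left(- 3 \left(3 + \left(3 + 1\right)\right)\right)\right) + 65 = \left(-604 - 4 \left(- 3 \left(3 + 4\right)\right)\right) + 65 = \left(-604 - 4 \left(\left(-3\right) 7\right)\right) + 65 = \left(-604 - -84\right) + 65 = \left(-604 + 84\right) + 65 = -520 + 65 = -455$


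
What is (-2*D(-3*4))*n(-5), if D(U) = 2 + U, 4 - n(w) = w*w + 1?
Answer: -440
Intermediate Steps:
n(w) = 3 - w² (n(w) = 4 - (w*w + 1) = 4 - (w² + 1) = 4 - (1 + w²) = 4 + (-1 - w²) = 3 - w²)
(-2*D(-3*4))*n(-5) = (-2*(2 - 3*4))*(3 - 1*(-5)²) = (-2*(2 - 12))*(3 - 1*25) = (-2*(-10))*(3 - 25) = 20*(-22) = -440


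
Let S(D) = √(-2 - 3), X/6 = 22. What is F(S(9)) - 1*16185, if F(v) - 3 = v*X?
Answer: -16182 + 132*I*√5 ≈ -16182.0 + 295.16*I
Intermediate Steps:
X = 132 (X = 6*22 = 132)
S(D) = I*√5 (S(D) = √(-5) = I*√5)
F(v) = 3 + 132*v (F(v) = 3 + v*132 = 3 + 132*v)
F(S(9)) - 1*16185 = (3 + 132*(I*√5)) - 1*16185 = (3 + 132*I*√5) - 16185 = -16182 + 132*I*√5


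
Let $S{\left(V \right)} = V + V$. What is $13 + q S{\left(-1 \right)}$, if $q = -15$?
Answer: $43$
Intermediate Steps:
$S{\left(V \right)} = 2 V$
$13 + q S{\left(-1 \right)} = 13 - 15 \cdot 2 \left(-1\right) = 13 - -30 = 13 + 30 = 43$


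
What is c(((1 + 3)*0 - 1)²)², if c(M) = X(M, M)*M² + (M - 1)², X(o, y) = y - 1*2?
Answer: 1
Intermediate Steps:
X(o, y) = -2 + y (X(o, y) = y - 2 = -2 + y)
c(M) = (-1 + M)² + M²*(-2 + M) (c(M) = (-2 + M)*M² + (M - 1)² = M²*(-2 + M) + (-1 + M)² = (-1 + M)² + M²*(-2 + M))
c(((1 + 3)*0 - 1)²)² = ((-1 + ((1 + 3)*0 - 1)²)² + (((1 + 3)*0 - 1)²)²*(-2 + ((1 + 3)*0 - 1)²))² = ((-1 + (4*0 - 1)²)² + ((4*0 - 1)²)²*(-2 + (4*0 - 1)²))² = ((-1 + (0 - 1)²)² + ((0 - 1)²)²*(-2 + (0 - 1)²))² = ((-1 + (-1)²)² + ((-1)²)²*(-2 + (-1)²))² = ((-1 + 1)² + 1²*(-2 + 1))² = (0² + 1*(-1))² = (0 - 1)² = (-1)² = 1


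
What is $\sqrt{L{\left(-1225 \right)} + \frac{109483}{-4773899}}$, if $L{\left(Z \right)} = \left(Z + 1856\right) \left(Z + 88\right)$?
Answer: $\frac{2 i \sqrt{4087674441092976266}}{4773899} \approx 847.02 i$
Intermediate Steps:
$L{\left(Z \right)} = \left(88 + Z\right) \left(1856 + Z\right)$ ($L{\left(Z \right)} = \left(1856 + Z\right) \left(88 + Z\right) = \left(88 + Z\right) \left(1856 + Z\right)$)
$\sqrt{L{\left(-1225 \right)} + \frac{109483}{-4773899}} = \sqrt{\left(163328 + \left(-1225\right)^{2} + 1944 \left(-1225\right)\right) + \frac{109483}{-4773899}} = \sqrt{\left(163328 + 1500625 - 2381400\right) + 109483 \left(- \frac{1}{4773899}\right)} = \sqrt{-717447 - \frac{109483}{4773899}} = \sqrt{- \frac{3425019625336}{4773899}} = \frac{2 i \sqrt{4087674441092976266}}{4773899}$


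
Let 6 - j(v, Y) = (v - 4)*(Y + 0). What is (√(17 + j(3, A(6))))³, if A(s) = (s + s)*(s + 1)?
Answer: 107*√107 ≈ 1106.8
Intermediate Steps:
A(s) = 2*s*(1 + s) (A(s) = (2*s)*(1 + s) = 2*s*(1 + s))
j(v, Y) = 6 - Y*(-4 + v) (j(v, Y) = 6 - (v - 4)*(Y + 0) = 6 - (-4 + v)*Y = 6 - Y*(-4 + v))
(√(17 + j(3, A(6))))³ = (√(17 + (6 + 4*(2*6*(1 + 6)) - 1*2*6*(1 + 6)*3)))³ = (√(17 + (6 + 4*(2*6*7) - 1*2*6*7*3)))³ = (√(17 + (6 + 4*84 - 1*84*3)))³ = (√(17 + (6 + 336 - 252)))³ = (√(17 + 90))³ = (√107)³ = 107*√107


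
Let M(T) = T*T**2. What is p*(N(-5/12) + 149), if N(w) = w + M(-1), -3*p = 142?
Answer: -125741/18 ≈ -6985.6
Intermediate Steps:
p = -142/3 (p = -1/3*142 = -142/3 ≈ -47.333)
M(T) = T**3
N(w) = -1 + w (N(w) = w + (-1)**3 = w - 1 = -1 + w)
p*(N(-5/12) + 149) = -142*((-1 - 5/12) + 149)/3 = -142*(-17/12 + 149)/3 = -142/3*1771/12 = -125741/18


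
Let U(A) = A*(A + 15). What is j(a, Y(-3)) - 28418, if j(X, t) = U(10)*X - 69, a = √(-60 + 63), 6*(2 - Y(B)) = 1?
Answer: -28487 + 250*√3 ≈ -28054.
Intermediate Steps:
Y(B) = 11/6 (Y(B) = 2 - ⅙*1 = 2 - ⅙ = 11/6)
U(A) = A*(15 + A)
a = √3 ≈ 1.7320
j(X, t) = -69 + 250*X (j(X, t) = (10*(15 + 10))*X - 69 = (10*25)*X - 69 = 250*X - 69 = -69 + 250*X)
j(a, Y(-3)) - 28418 = (-69 + 250*√3) - 28418 = -28487 + 250*√3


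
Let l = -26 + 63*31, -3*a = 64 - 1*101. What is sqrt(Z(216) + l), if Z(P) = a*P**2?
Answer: sqrt(577351) ≈ 759.84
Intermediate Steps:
a = 37/3 (a = -(64 - 1*101)/3 = -(64 - 101)/3 = -1/3*(-37) = 37/3 ≈ 12.333)
Z(P) = 37*P**2/3
l = 1927 (l = -26 + 1953 = 1927)
sqrt(Z(216) + l) = sqrt((37/3)*216**2 + 1927) = sqrt((37/3)*46656 + 1927) = sqrt(575424 + 1927) = sqrt(577351)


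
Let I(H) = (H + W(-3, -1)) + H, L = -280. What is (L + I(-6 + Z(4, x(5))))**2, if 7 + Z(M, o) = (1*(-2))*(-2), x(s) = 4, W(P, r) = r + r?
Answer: 90000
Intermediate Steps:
W(P, r) = 2*r
Z(M, o) = -3 (Z(M, o) = -7 + (1*(-2))*(-2) = -7 - 2*(-2) = -7 + 4 = -3)
I(H) = -2 + 2*H (I(H) = (H + 2*(-1)) + H = (H - 2) + H = (-2 + H) + H = -2 + 2*H)
(L + I(-6 + Z(4, x(5))))**2 = (-280 + (-2 + 2*(-6 - 3)))**2 = (-280 + (-2 + 2*(-9)))**2 = (-280 + (-2 - 18))**2 = (-280 - 20)**2 = (-300)**2 = 90000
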